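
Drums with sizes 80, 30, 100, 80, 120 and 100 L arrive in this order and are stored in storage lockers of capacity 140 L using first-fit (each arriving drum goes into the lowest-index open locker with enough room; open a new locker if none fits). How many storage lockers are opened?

  80 → locker 1 (new)  [load 80/140]
  30 → locker 1  [load 110/140]
  100 → locker 2 (new)  [load 100/140]
  80 → locker 3 (new)  [load 80/140]
  120 → locker 4 (new)  [load 120/140]
  100 → locker 5 (new)  [load 100/140]
5 storage lockers opened.

5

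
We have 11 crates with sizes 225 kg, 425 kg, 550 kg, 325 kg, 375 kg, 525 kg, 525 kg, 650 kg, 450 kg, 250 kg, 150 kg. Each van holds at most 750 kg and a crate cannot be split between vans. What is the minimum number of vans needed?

7

Total = 650 + 550 + 525 + 525 + 450 + 425 + 375 + 325 + 250 + 225 + 150 = 4450 kg.
Lower bound: ⌈4450/750⌉ = 6 vans.
A packing using 7 vans:
  van 1: 650 = 650
  van 2: 550 + 150 = 700
  van 3: 525 + 225 = 750
  van 4: 525 = 525
  van 5: 450 + 250 = 700
  van 6: 425 + 325 = 750
  van 7: 375 = 375
No arrangement into 6 vans stays within capacity, so 7 is optimal.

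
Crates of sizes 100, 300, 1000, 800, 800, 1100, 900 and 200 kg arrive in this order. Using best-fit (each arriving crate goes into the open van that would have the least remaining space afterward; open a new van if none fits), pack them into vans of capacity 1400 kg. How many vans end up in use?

  100 → van 1 (new)  [load 100/1400]
  300 → van 1  [load 400/1400]
  1000 → van 1  [load 1400/1400]
  800 → van 2 (new)  [load 800/1400]
  800 → van 3 (new)  [load 800/1400]
  1100 → van 4 (new)  [load 1100/1400]
  900 → van 5 (new)  [load 900/1400]
  200 → van 4  [load 1300/1400]
5 vans opened.

5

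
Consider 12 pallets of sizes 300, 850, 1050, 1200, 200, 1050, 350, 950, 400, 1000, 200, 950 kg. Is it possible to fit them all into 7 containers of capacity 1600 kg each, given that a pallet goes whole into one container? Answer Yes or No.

Yes

A valid assignment using 7 containers:
  container 1: 1200 + 400 = 1600
  container 2: 1050 + 350 + 200 = 1600
  container 3: 1050 + 300 + 200 = 1550
  container 4: 1000 = 1000
  container 5: 950 = 950
  container 6: 950 = 950
  container 7: 850 = 850
Every load is within 1600 kg, so 7 containers suffice.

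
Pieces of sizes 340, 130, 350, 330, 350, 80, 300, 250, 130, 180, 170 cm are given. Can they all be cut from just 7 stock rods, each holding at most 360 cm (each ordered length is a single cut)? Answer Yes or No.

Total = 2610 cm; ⌈2610/360⌉ = 8.
At least 8 stock rods are required, but only 7 are allowed.

No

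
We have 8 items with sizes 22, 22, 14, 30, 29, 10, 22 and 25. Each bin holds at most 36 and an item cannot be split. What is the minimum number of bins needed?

Total = 30 + 29 + 25 + 22 + 22 + 22 + 14 + 10 = 174.
Lower bound: ⌈174/36⌉ = 5 bins.
Also, 6 items each exceed 18, and no two of those can share a bin, so at least 6 bins are needed.
A packing using 6 bins:
  bin 1: 30 = 30
  bin 2: 29 = 29
  bin 3: 25 + 10 = 35
  bin 4: 22 + 14 = 36
  bin 5: 22 = 22
  bin 6: 22 = 22
This matches the lower bound, so 6 is optimal.

6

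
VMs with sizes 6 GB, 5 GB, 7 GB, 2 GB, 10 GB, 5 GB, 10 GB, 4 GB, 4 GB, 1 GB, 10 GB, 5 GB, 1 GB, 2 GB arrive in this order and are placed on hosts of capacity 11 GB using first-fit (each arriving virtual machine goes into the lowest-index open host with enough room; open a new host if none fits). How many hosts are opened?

7

  6 → host 1 (new)  [load 6/11]
  5 → host 1  [load 11/11]
  7 → host 2 (new)  [load 7/11]
  2 → host 2  [load 9/11]
  10 → host 3 (new)  [load 10/11]
  5 → host 4 (new)  [load 5/11]
  10 → host 5 (new)  [load 10/11]
  4 → host 4  [load 9/11]
  4 → host 6 (new)  [load 4/11]
  1 → host 2  [load 10/11]
  10 → host 7 (new)  [load 10/11]
  5 → host 6  [load 9/11]
  1 → host 2  [load 11/11]
  2 → host 4  [load 11/11]
7 hosts opened.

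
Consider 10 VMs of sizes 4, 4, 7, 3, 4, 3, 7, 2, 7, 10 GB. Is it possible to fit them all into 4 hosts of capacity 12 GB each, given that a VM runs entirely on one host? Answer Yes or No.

Total = 51 GB; ⌈51/12⌉ = 5.
At least 5 hosts are required, but only 4 are allowed.

No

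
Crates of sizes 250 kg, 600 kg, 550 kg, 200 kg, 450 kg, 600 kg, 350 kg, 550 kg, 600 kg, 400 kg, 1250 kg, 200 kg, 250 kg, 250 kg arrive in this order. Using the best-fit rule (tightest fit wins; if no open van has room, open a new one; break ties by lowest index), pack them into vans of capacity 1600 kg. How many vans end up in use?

  250 → van 1 (new)  [load 250/1600]
  600 → van 1  [load 850/1600]
  550 → van 1  [load 1400/1600]
  200 → van 1  [load 1600/1600]
  450 → van 2 (new)  [load 450/1600]
  600 → van 2  [load 1050/1600]
  350 → van 2  [load 1400/1600]
  550 → van 3 (new)  [load 550/1600]
  600 → van 3  [load 1150/1600]
  400 → van 3  [load 1550/1600]
  1250 → van 4 (new)  [load 1250/1600]
  200 → van 2  [load 1600/1600]
  250 → van 4  [load 1500/1600]
  250 → van 5 (new)  [load 250/1600]
5 vans opened.

5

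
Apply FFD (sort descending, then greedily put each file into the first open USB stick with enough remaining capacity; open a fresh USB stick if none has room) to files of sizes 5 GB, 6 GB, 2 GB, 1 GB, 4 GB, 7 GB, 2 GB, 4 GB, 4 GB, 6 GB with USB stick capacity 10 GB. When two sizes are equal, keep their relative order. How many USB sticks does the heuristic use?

5

Sorted descending: 7, 6, 6, 5, 4, 4, 4, 2, 2, 1.
  7 → USB stick 1 (new)  [load 7/10]
  6 → USB stick 2 (new)  [load 6/10]
  6 → USB stick 3 (new)  [load 6/10]
  5 → USB stick 4 (new)  [load 5/10]
  4 → USB stick 2  [load 10/10]
  4 → USB stick 3  [load 10/10]
  4 → USB stick 4  [load 9/10]
  2 → USB stick 1  [load 9/10]
  2 → USB stick 5 (new)  [load 2/10]
  1 → USB stick 1  [load 10/10]
5 USB sticks opened.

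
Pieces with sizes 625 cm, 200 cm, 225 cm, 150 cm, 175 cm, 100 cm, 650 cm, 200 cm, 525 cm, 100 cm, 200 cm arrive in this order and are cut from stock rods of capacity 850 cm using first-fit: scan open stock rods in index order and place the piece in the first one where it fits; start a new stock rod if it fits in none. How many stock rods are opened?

  625 → stock rod 1 (new)  [load 625/850]
  200 → stock rod 1  [load 825/850]
  225 → stock rod 2 (new)  [load 225/850]
  150 → stock rod 2  [load 375/850]
  175 → stock rod 2  [load 550/850]
  100 → stock rod 2  [load 650/850]
  650 → stock rod 3 (new)  [load 650/850]
  200 → stock rod 2  [load 850/850]
  525 → stock rod 4 (new)  [load 525/850]
  100 → stock rod 3  [load 750/850]
  200 → stock rod 4  [load 725/850]
4 stock rods opened.

4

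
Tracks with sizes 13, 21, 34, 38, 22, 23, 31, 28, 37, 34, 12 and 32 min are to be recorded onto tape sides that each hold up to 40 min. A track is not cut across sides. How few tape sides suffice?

10

Total = 38 + 37 + 34 + 34 + 32 + 31 + 28 + 23 + 22 + 21 + 13 + 12 = 325 min.
Lower bound: ⌈325/40⌉ = 9 tape sides.
Also, 10 tracks each exceed 20 min, and no two of those can share a side, so at least 10 tape sides are needed.
A packing using 10 tape sides:
  side 1: 38 = 38
  side 2: 37 = 37
  side 3: 34 = 34
  side 4: 34 = 34
  side 5: 32 = 32
  side 6: 31 = 31
  side 7: 28 + 12 = 40
  side 8: 23 + 13 = 36
  side 9: 22 = 22
  side 10: 21 = 21
This matches the lower bound, so 10 is optimal.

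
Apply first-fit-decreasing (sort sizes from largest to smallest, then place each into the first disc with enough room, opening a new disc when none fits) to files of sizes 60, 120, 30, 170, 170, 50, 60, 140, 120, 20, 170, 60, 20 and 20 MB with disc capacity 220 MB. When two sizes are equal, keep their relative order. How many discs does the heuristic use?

Sorted descending: 170, 170, 170, 140, 120, 120, 60, 60, 60, 50, 30, 20, 20, 20.
  170 → disc 1 (new)  [load 170/220]
  170 → disc 2 (new)  [load 170/220]
  170 → disc 3 (new)  [load 170/220]
  140 → disc 4 (new)  [load 140/220]
  120 → disc 5 (new)  [load 120/220]
  120 → disc 6 (new)  [load 120/220]
  60 → disc 4  [load 200/220]
  60 → disc 5  [load 180/220]
  60 → disc 6  [load 180/220]
  50 → disc 1  [load 220/220]
  30 → disc 2  [load 200/220]
  20 → disc 2  [load 220/220]
  20 → disc 3  [load 190/220]
  20 → disc 3  [load 210/220]
6 discs opened.

6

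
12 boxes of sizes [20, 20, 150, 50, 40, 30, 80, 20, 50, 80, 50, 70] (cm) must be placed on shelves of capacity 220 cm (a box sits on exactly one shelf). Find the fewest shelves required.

3

Total = 150 + 80 + 80 + 70 + 50 + 50 + 50 + 40 + 30 + 20 + 20 + 20 = 660 cm.
Lower bound: ⌈660/220⌉ = 3 shelves.
A packing using 3 shelves:
  shelf 1: 150 + 70 = 220
  shelf 2: 80 + 80 + 40 + 20 = 220
  shelf 3: 50 + 50 + 50 + 30 + 20 + 20 = 220
This matches the lower bound, so 3 is optimal.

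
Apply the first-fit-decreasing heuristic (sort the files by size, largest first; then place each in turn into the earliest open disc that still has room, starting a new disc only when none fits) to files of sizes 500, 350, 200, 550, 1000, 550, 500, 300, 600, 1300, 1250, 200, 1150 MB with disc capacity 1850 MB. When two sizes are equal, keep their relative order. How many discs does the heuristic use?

Sorted descending: 1300, 1250, 1150, 1000, 600, 550, 550, 500, 500, 350, 300, 200, 200.
  1300 → disc 1 (new)  [load 1300/1850]
  1250 → disc 2 (new)  [load 1250/1850]
  1150 → disc 3 (new)  [load 1150/1850]
  1000 → disc 4 (new)  [load 1000/1850]
  600 → disc 2  [load 1850/1850]
  550 → disc 1  [load 1850/1850]
  550 → disc 3  [load 1700/1850]
  500 → disc 4  [load 1500/1850]
  500 → disc 5 (new)  [load 500/1850]
  350 → disc 4  [load 1850/1850]
  300 → disc 5  [load 800/1850]
  200 → disc 5  [load 1000/1850]
  200 → disc 5  [load 1200/1850]
5 discs opened.

5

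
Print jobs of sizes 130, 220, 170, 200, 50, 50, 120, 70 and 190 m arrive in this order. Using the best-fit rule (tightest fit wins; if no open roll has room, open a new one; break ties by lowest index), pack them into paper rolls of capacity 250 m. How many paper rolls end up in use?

6

  130 → roll 1 (new)  [load 130/250]
  220 → roll 2 (new)  [load 220/250]
  170 → roll 3 (new)  [load 170/250]
  200 → roll 4 (new)  [load 200/250]
  50 → roll 4  [load 250/250]
  50 → roll 3  [load 220/250]
  120 → roll 1  [load 250/250]
  70 → roll 5 (new)  [load 70/250]
  190 → roll 6 (new)  [load 190/250]
6 paper rolls opened.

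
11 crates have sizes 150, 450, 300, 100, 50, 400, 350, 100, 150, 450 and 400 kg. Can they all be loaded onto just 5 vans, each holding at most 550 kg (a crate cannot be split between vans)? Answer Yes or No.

No

Total = 2900 kg; ⌈2900/550⌉ = 6.
At least 6 vans are required, but only 5 are allowed.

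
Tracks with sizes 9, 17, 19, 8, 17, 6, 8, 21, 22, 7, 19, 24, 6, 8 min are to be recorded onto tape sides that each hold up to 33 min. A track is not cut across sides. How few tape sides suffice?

Total = 24 + 22 + 21 + 19 + 19 + 17 + 17 + 9 + 8 + 8 + 8 + 7 + 6 + 6 = 191 min.
Lower bound: ⌈191/33⌉ = 6 tape sides.
Also, 7 tracks each exceed 33/2 min, and no two of those can share a side, so at least 7 tape sides are needed.
A packing using 7 tape sides:
  side 1: 24 + 9 = 33
  side 2: 22 + 8 = 30
  side 3: 21 + 8 = 29
  side 4: 19 + 8 + 6 = 33
  side 5: 19 + 7 + 6 = 32
  side 6: 17 = 17
  side 7: 17 = 17
This matches the lower bound, so 7 is optimal.

7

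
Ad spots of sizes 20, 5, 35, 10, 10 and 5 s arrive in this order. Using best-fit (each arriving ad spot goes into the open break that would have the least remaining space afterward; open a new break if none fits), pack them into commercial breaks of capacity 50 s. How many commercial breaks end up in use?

  20 → break 1 (new)  [load 20/50]
  5 → break 1  [load 25/50]
  35 → break 2 (new)  [load 35/50]
  10 → break 2  [load 45/50]
  10 → break 1  [load 35/50]
  5 → break 2  [load 50/50]
2 commercial breaks opened.

2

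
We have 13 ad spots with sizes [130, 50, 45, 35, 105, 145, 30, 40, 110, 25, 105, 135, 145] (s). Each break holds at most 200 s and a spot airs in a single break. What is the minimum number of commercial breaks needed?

7

Total = 145 + 145 + 135 + 130 + 110 + 105 + 105 + 50 + 45 + 40 + 35 + 30 + 25 = 1100 s.
Lower bound: ⌈1100/200⌉ = 6 commercial breaks.
Also, 7 ad spots each exceed 100 s, and no two of those can share a break, so at least 7 commercial breaks are needed.
A packing using 7 commercial breaks:
  break 1: 145 + 50 = 195
  break 2: 145 + 45 = 190
  break 3: 135 + 40 + 25 = 200
  break 4: 130 + 35 + 30 = 195
  break 5: 110 = 110
  break 6: 105 = 105
  break 7: 105 = 105
This matches the lower bound, so 7 is optimal.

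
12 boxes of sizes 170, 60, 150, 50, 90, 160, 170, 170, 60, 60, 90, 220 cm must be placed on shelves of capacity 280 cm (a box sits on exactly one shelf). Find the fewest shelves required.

6

Total = 220 + 170 + 170 + 170 + 160 + 150 + 90 + 90 + 60 + 60 + 60 + 50 = 1450 cm.
Lower bound: ⌈1450/280⌉ = 6 shelves.
A packing using 6 shelves:
  shelf 1: 220 + 60 = 280
  shelf 2: 170 + 90 = 260
  shelf 3: 170 + 90 = 260
  shelf 4: 170 + 60 + 50 = 280
  shelf 5: 160 + 60 = 220
  shelf 6: 150 = 150
This matches the lower bound, so 6 is optimal.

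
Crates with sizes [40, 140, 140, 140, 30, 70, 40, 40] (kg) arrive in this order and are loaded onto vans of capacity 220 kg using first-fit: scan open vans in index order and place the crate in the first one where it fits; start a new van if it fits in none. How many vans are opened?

3

  40 → van 1 (new)  [load 40/220]
  140 → van 1  [load 180/220]
  140 → van 2 (new)  [load 140/220]
  140 → van 3 (new)  [load 140/220]
  30 → van 1  [load 210/220]
  70 → van 2  [load 210/220]
  40 → van 3  [load 180/220]
  40 → van 3  [load 220/220]
3 vans opened.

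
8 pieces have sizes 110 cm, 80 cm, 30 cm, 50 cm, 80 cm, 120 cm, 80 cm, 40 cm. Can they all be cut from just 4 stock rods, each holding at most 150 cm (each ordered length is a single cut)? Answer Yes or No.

Total = 590 cm; ⌈590/150⌉ = 4.
5 pieces each exceed half the capacity and cannot share a stock rod, forcing at least 5 stock rods.
At least 5 stock rods are required, but only 4 are allowed.

No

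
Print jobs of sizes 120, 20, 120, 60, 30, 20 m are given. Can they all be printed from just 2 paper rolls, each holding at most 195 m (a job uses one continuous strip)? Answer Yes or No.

Yes

A valid assignment using 2 paper rolls:
  roll 1: 120 + 60 = 180
  roll 2: 120 + 30 + 20 + 20 = 190
Every load is within 195 m, so 2 paper rolls suffice.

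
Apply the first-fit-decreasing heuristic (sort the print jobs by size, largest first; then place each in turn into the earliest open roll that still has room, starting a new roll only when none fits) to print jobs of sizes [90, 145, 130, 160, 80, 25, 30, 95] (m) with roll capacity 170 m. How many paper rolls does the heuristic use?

5

Sorted descending: 160, 145, 130, 95, 90, 80, 30, 25.
  160 → roll 1 (new)  [load 160/170]
  145 → roll 2 (new)  [load 145/170]
  130 → roll 3 (new)  [load 130/170]
  95 → roll 4 (new)  [load 95/170]
  90 → roll 5 (new)  [load 90/170]
  80 → roll 5  [load 170/170]
  30 → roll 3  [load 160/170]
  25 → roll 2  [load 170/170]
5 paper rolls opened.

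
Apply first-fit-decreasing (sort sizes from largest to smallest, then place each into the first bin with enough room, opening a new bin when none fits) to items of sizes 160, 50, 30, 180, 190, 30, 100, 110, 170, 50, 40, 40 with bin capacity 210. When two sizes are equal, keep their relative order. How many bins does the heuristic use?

6

Sorted descending: 190, 180, 170, 160, 110, 100, 50, 50, 40, 40, 30, 30.
  190 → bin 1 (new)  [load 190/210]
  180 → bin 2 (new)  [load 180/210]
  170 → bin 3 (new)  [load 170/210]
  160 → bin 4 (new)  [load 160/210]
  110 → bin 5 (new)  [load 110/210]
  100 → bin 5  [load 210/210]
  50 → bin 4  [load 210/210]
  50 → bin 6 (new)  [load 50/210]
  40 → bin 3  [load 210/210]
  40 → bin 6  [load 90/210]
  30 → bin 2  [load 210/210]
  30 → bin 6  [load 120/210]
6 bins opened.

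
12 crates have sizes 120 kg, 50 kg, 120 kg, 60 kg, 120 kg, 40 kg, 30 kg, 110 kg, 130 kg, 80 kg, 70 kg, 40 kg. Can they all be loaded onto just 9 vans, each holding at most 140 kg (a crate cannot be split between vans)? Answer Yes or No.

A valid assignment using 8 vans:
  van 1: 130 = 130
  van 2: 120 = 120
  van 3: 120 = 120
  van 4: 120 = 120
  van 5: 110 + 30 = 140
  van 6: 80 + 60 = 140
  van 7: 70 + 50 = 120
  van 8: 40 + 40 = 80
That uses only 8 ≤ 9, so 9 vans are enough.

Yes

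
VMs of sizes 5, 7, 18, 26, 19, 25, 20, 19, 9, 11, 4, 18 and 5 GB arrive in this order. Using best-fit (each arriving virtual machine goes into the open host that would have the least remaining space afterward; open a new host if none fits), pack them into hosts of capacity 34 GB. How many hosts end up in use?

  5 → host 1 (new)  [load 5/34]
  7 → host 1  [load 12/34]
  18 → host 1  [load 30/34]
  26 → host 2 (new)  [load 26/34]
  19 → host 3 (new)  [load 19/34]
  25 → host 4 (new)  [load 25/34]
  20 → host 5 (new)  [load 20/34]
  19 → host 6 (new)  [load 19/34]
  9 → host 4  [load 34/34]
  11 → host 5  [load 31/34]
  4 → host 1  [load 34/34]
  18 → host 7 (new)  [load 18/34]
  5 → host 2  [load 31/34]
7 hosts opened.

7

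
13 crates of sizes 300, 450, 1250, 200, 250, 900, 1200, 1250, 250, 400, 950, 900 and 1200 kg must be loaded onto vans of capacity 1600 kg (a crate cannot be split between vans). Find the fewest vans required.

7

Total = 1250 + 1250 + 1200 + 1200 + 950 + 900 + 900 + 450 + 400 + 300 + 250 + 250 + 200 = 9500 kg.
Lower bound: ⌈9500/1600⌉ = 6 vans.
Also, 7 crates each exceed 800 kg, and no two of those can share a van, so at least 7 vans are needed.
A packing using 7 vans:
  van 1: 1250 + 300 = 1550
  van 2: 1250 + 250 = 1500
  van 3: 1200 + 400 = 1600
  van 4: 1200 + 250 = 1450
  van 5: 950 + 450 + 200 = 1600
  van 6: 900 = 900
  van 7: 900 = 900
This matches the lower bound, so 7 is optimal.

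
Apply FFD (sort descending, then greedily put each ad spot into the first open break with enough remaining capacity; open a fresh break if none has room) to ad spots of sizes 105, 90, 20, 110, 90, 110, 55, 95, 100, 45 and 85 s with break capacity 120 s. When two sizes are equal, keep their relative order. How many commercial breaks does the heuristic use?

9

Sorted descending: 110, 110, 105, 100, 95, 90, 90, 85, 55, 45, 20.
  110 → break 1 (new)  [load 110/120]
  110 → break 2 (new)  [load 110/120]
  105 → break 3 (new)  [load 105/120]
  100 → break 4 (new)  [load 100/120]
  95 → break 5 (new)  [load 95/120]
  90 → break 6 (new)  [load 90/120]
  90 → break 7 (new)  [load 90/120]
  85 → break 8 (new)  [load 85/120]
  55 → break 9 (new)  [load 55/120]
  45 → break 9  [load 100/120]
  20 → break 4  [load 120/120]
9 commercial breaks opened.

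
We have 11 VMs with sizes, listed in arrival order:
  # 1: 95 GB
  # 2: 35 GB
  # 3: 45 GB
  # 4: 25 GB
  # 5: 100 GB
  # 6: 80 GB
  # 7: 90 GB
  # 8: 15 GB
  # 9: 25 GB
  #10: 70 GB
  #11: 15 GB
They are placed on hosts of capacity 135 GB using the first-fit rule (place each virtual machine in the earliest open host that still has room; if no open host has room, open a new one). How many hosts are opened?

  95 → host 1 (new)  [load 95/135]
  35 → host 1  [load 130/135]
  45 → host 2 (new)  [load 45/135]
  25 → host 2  [load 70/135]
  100 → host 3 (new)  [load 100/135]
  80 → host 4 (new)  [load 80/135]
  90 → host 5 (new)  [load 90/135]
  15 → host 2  [load 85/135]
  25 → host 2  [load 110/135]
  70 → host 6 (new)  [load 70/135]
  15 → host 2  [load 125/135]
6 hosts opened.

6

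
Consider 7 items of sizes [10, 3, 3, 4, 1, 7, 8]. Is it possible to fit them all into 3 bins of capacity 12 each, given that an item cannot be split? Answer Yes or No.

No

Total = 36; ⌈36/12⌉ = 3.
The bound of 3 does not rule out 3, but exhaustive search shows no assignment into 3 bins of capacity 12 exists — the minimum is 4.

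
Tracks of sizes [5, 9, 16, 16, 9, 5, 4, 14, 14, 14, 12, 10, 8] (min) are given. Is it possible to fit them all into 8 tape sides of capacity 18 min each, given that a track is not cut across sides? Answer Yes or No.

Total = 136 min; ⌈136/18⌉ = 8.
The bound of 8 does not rule out 8, but exhaustive search shows no assignment into 8 tape sides of capacity 18 min exists — the minimum is 9.

No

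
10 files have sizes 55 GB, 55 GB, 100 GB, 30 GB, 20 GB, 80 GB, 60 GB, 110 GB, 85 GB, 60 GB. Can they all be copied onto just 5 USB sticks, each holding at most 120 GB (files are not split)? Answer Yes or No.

No

Total = 655 GB; ⌈655/120⌉ = 6.
At least 6 USB sticks are required, but only 5 are allowed.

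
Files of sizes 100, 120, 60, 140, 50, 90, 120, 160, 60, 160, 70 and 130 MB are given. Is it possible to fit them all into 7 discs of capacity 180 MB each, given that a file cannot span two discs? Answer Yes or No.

No

Total = 1260 MB; ⌈1260/180⌉ = 7.
The bound of 7 does not rule out 7, but exhaustive search shows no assignment into 7 discs of capacity 180 MB exists — the minimum is 8.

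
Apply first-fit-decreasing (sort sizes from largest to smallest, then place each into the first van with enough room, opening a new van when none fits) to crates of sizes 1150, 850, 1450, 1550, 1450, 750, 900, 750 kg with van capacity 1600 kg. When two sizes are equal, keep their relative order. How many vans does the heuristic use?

7

Sorted descending: 1550, 1450, 1450, 1150, 900, 850, 750, 750.
  1550 → van 1 (new)  [load 1550/1600]
  1450 → van 2 (new)  [load 1450/1600]
  1450 → van 3 (new)  [load 1450/1600]
  1150 → van 4 (new)  [load 1150/1600]
  900 → van 5 (new)  [load 900/1600]
  850 → van 6 (new)  [load 850/1600]
  750 → van 6  [load 1600/1600]
  750 → van 7 (new)  [load 750/1600]
7 vans opened.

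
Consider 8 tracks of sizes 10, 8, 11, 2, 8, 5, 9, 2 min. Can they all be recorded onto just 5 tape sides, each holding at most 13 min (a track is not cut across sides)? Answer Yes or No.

A valid assignment using 5 tape sides:
  side 1: 11 + 2 = 13
  side 2: 10 + 2 = 12
  side 3: 9 = 9
  side 4: 8 + 5 = 13
  side 5: 8 = 8
Every load is within 13 min, so 5 tape sides suffice.

Yes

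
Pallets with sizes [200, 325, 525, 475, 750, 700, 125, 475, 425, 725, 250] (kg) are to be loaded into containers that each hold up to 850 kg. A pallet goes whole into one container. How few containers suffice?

7

Total = 750 + 725 + 700 + 525 + 475 + 475 + 425 + 325 + 250 + 200 + 125 = 4975 kg.
Lower bound: ⌈4975/850⌉ = 6 containers.
A packing using 7 containers:
  container 1: 750 = 750
  container 2: 725 + 125 = 850
  container 3: 700 = 700
  container 4: 525 + 325 = 850
  container 5: 475 + 250 = 725
  container 6: 475 + 200 = 675
  container 7: 425 = 425
No arrangement into 6 containers stays within capacity, so 7 is optimal.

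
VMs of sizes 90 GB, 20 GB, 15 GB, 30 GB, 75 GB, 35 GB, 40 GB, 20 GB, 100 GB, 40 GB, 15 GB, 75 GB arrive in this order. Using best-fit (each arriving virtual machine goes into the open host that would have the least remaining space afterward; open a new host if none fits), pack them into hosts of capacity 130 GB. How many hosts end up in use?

5

  90 → host 1 (new)  [load 90/130]
  20 → host 1  [load 110/130]
  15 → host 1  [load 125/130]
  30 → host 2 (new)  [load 30/130]
  75 → host 2  [load 105/130]
  35 → host 3 (new)  [load 35/130]
  40 → host 3  [load 75/130]
  20 → host 2  [load 125/130]
  100 → host 4 (new)  [load 100/130]
  40 → host 3  [load 115/130]
  15 → host 3  [load 130/130]
  75 → host 5 (new)  [load 75/130]
5 hosts opened.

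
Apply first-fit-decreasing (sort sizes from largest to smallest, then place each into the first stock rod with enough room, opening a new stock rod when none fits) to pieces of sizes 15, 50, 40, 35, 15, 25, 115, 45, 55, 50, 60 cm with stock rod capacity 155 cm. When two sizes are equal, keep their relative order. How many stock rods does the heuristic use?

4

Sorted descending: 115, 60, 55, 50, 50, 45, 40, 35, 25, 15, 15.
  115 → stock rod 1 (new)  [load 115/155]
  60 → stock rod 2 (new)  [load 60/155]
  55 → stock rod 2  [load 115/155]
  50 → stock rod 3 (new)  [load 50/155]
  50 → stock rod 3  [load 100/155]
  45 → stock rod 3  [load 145/155]
  40 → stock rod 1  [load 155/155]
  35 → stock rod 2  [load 150/155]
  25 → stock rod 4 (new)  [load 25/155]
  15 → stock rod 4  [load 40/155]
  15 → stock rod 4  [load 55/155]
4 stock rods opened.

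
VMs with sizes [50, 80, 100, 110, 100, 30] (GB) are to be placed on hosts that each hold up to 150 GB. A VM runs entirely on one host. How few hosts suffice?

Total = 110 + 100 + 100 + 80 + 50 + 30 = 470 GB.
Lower bound: ⌈470/150⌉ = 4 hosts.
A packing using 4 hosts:
  host 1: 110 + 30 = 140
  host 2: 100 + 50 = 150
  host 3: 100 = 100
  host 4: 80 = 80
This matches the lower bound, so 4 is optimal.

4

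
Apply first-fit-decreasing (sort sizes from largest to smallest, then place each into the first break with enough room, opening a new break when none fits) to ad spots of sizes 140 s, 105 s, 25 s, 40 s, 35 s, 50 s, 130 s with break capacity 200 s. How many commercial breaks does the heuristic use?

Sorted descending: 140, 130, 105, 50, 40, 35, 25.
  140 → break 1 (new)  [load 140/200]
  130 → break 2 (new)  [load 130/200]
  105 → break 3 (new)  [load 105/200]
  50 → break 1  [load 190/200]
  40 → break 2  [load 170/200]
  35 → break 3  [load 140/200]
  25 → break 2  [load 195/200]
3 commercial breaks opened.

3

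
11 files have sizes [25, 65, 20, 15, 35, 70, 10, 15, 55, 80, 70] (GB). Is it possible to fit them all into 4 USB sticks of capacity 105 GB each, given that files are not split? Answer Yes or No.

Total = 460 GB; ⌈460/105⌉ = 5.
At least 5 USB sticks are required, but only 4 are allowed.

No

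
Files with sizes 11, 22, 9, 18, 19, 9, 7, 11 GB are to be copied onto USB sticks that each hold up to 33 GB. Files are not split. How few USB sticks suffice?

4

Total = 22 + 19 + 18 + 11 + 11 + 9 + 9 + 7 = 106 GB.
Lower bound: ⌈106/33⌉ = 4 USB sticks.
A packing using 4 USB sticks:
  USB stick 1: 22 + 11 = 33
  USB stick 2: 19 + 11 = 30
  USB stick 3: 18 + 9 = 27
  USB stick 4: 9 + 7 = 16
This matches the lower bound, so 4 is optimal.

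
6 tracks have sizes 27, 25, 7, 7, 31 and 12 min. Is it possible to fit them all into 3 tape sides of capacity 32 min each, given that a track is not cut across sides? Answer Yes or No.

Total = 109 min; ⌈109/32⌉ = 4.
At least 4 tape sides are required, but only 3 are allowed.

No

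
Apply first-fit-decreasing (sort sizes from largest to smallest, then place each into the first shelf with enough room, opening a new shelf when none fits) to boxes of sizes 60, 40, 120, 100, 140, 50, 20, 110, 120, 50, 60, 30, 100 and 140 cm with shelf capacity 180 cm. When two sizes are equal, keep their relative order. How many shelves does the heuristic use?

7

Sorted descending: 140, 140, 120, 120, 110, 100, 100, 60, 60, 50, 50, 40, 30, 20.
  140 → shelf 1 (new)  [load 140/180]
  140 → shelf 2 (new)  [load 140/180]
  120 → shelf 3 (new)  [load 120/180]
  120 → shelf 4 (new)  [load 120/180]
  110 → shelf 5 (new)  [load 110/180]
  100 → shelf 6 (new)  [load 100/180]
  100 → shelf 7 (new)  [load 100/180]
  60 → shelf 3  [load 180/180]
  60 → shelf 4  [load 180/180]
  50 → shelf 5  [load 160/180]
  50 → shelf 6  [load 150/180]
  40 → shelf 1  [load 180/180]
  30 → shelf 2  [load 170/180]
  20 → shelf 5  [load 180/180]
7 shelves opened.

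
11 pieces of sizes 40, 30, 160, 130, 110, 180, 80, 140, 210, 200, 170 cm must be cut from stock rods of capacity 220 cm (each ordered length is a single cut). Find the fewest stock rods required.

Total = 210 + 200 + 180 + 170 + 160 + 140 + 130 + 110 + 80 + 40 + 30 = 1450 cm.
Lower bound: ⌈1450/220⌉ = 7 stock rods.
A packing using 8 stock rods:
  stock rod 1: 210 = 210
  stock rod 2: 200 = 200
  stock rod 3: 180 + 40 = 220
  stock rod 4: 170 + 30 = 200
  stock rod 5: 160 = 160
  stock rod 6: 140 + 80 = 220
  stock rod 7: 130 = 130
  stock rod 8: 110 = 110
No arrangement into 7 stock rods stays within capacity, so 8 is optimal.

8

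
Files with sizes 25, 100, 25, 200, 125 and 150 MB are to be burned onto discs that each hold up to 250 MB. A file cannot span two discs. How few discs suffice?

3

Total = 200 + 150 + 125 + 100 + 25 + 25 = 625 MB.
Lower bound: ⌈625/250⌉ = 3 discs.
A packing using 3 discs:
  disc 1: 200 + 25 + 25 = 250
  disc 2: 150 + 100 = 250
  disc 3: 125 = 125
This matches the lower bound, so 3 is optimal.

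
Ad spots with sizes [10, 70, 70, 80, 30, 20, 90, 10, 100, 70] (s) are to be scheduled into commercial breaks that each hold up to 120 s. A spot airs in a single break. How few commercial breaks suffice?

6

Total = 100 + 90 + 80 + 70 + 70 + 70 + 30 + 20 + 10 + 10 = 550 s.
Lower bound: ⌈550/120⌉ = 5 commercial breaks.
Also, 6 ad spots each exceed 60 s, and no two of those can share a break, so at least 6 commercial breaks are needed.
A packing using 6 commercial breaks:
  break 1: 100 + 20 = 120
  break 2: 90 + 30 = 120
  break 3: 80 + 10 + 10 = 100
  break 4: 70 = 70
  break 5: 70 = 70
  break 6: 70 = 70
This matches the lower bound, so 6 is optimal.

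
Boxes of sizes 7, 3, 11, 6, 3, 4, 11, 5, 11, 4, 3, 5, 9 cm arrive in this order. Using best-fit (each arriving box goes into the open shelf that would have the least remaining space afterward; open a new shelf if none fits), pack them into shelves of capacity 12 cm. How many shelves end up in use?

8

  7 → shelf 1 (new)  [load 7/12]
  3 → shelf 1  [load 10/12]
  11 → shelf 2 (new)  [load 11/12]
  6 → shelf 3 (new)  [load 6/12]
  3 → shelf 3  [load 9/12]
  4 → shelf 4 (new)  [load 4/12]
  11 → shelf 5 (new)  [load 11/12]
  5 → shelf 4  [load 9/12]
  11 → shelf 6 (new)  [load 11/12]
  4 → shelf 7 (new)  [load 4/12]
  3 → shelf 3  [load 12/12]
  5 → shelf 7  [load 9/12]
  9 → shelf 8 (new)  [load 9/12]
8 shelves opened.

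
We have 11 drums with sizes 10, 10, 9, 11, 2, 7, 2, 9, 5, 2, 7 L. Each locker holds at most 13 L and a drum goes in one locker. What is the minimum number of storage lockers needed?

Total = 11 + 10 + 10 + 9 + 9 + 7 + 7 + 5 + 2 + 2 + 2 = 74 L.
Lower bound: ⌈74/13⌉ = 6 storage lockers.
Also, 7 drums each exceed 13/2 L, and no two of those can share a locker, so at least 7 storage lockers are needed.
A packing using 7 storage lockers:
  locker 1: 11 + 2 = 13
  locker 2: 10 + 2 = 12
  locker 3: 10 + 2 = 12
  locker 4: 9 = 9
  locker 5: 9 = 9
  locker 6: 7 + 5 = 12
  locker 7: 7 = 7
This matches the lower bound, so 7 is optimal.

7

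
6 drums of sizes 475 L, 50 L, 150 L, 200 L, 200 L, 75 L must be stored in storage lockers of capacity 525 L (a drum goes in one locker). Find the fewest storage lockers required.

3

Total = 475 + 200 + 200 + 150 + 75 + 50 = 1150 L.
Lower bound: ⌈1150/525⌉ = 3 storage lockers.
A packing using 3 storage lockers:
  locker 1: 475 + 50 = 525
  locker 2: 200 + 200 + 75 = 475
  locker 3: 150 = 150
This matches the lower bound, so 3 is optimal.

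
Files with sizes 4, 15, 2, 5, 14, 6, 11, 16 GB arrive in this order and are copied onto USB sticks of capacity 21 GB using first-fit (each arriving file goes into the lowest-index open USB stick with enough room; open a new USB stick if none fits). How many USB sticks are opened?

4

  4 → USB stick 1 (new)  [load 4/21]
  15 → USB stick 1  [load 19/21]
  2 → USB stick 1  [load 21/21]
  5 → USB stick 2 (new)  [load 5/21]
  14 → USB stick 2  [load 19/21]
  6 → USB stick 3 (new)  [load 6/21]
  11 → USB stick 3  [load 17/21]
  16 → USB stick 4 (new)  [load 16/21]
4 USB sticks opened.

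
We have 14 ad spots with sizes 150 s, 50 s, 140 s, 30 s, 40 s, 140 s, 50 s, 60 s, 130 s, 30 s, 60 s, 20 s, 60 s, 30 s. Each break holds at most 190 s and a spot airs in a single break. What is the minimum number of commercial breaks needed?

6

Total = 150 + 140 + 140 + 130 + 60 + 60 + 60 + 50 + 50 + 40 + 30 + 30 + 30 + 20 = 990 s.
Lower bound: ⌈990/190⌉ = 6 commercial breaks.
A packing using 6 commercial breaks:
  break 1: 150 + 40 = 190
  break 2: 140 + 50 = 190
  break 3: 140 + 50 = 190
  break 4: 130 + 60 = 190
  break 5: 60 + 60 + 30 + 30 = 180
  break 6: 30 + 20 = 50
This matches the lower bound, so 6 is optimal.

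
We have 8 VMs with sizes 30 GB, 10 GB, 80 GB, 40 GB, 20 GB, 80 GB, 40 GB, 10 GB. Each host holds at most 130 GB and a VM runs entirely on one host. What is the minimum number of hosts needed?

Total = 80 + 80 + 40 + 40 + 30 + 20 + 10 + 10 = 310 GB.
Lower bound: ⌈310/130⌉ = 3 hosts.
A packing using 3 hosts:
  host 1: 80 + 40 + 10 = 130
  host 2: 80 + 40 + 10 = 130
  host 3: 30 + 20 = 50
This matches the lower bound, so 3 is optimal.

3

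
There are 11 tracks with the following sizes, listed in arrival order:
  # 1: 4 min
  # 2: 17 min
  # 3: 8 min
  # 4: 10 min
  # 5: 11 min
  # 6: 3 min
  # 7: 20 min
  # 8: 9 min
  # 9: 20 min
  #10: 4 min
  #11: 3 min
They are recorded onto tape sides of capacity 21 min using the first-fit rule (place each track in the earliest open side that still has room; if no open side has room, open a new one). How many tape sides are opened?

  4 → side 1 (new)  [load 4/21]
  17 → side 1  [load 21/21]
  8 → side 2 (new)  [load 8/21]
  10 → side 2  [load 18/21]
  11 → side 3 (new)  [load 11/21]
  3 → side 2  [load 21/21]
  20 → side 4 (new)  [load 20/21]
  9 → side 3  [load 20/21]
  20 → side 5 (new)  [load 20/21]
  4 → side 6 (new)  [load 4/21]
  3 → side 6  [load 7/21]
6 tape sides opened.

6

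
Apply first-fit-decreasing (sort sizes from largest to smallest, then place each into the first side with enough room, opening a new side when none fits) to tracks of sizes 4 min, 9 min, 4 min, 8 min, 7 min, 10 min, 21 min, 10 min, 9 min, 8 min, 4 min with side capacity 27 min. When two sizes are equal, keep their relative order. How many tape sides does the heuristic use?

Sorted descending: 21, 10, 10, 9, 9, 8, 8, 7, 4, 4, 4.
  21 → side 1 (new)  [load 21/27]
  10 → side 2 (new)  [load 10/27]
  10 → side 2  [load 20/27]
  9 → side 3 (new)  [load 9/27]
  9 → side 3  [load 18/27]
  8 → side 3  [load 26/27]
  8 → side 4 (new)  [load 8/27]
  7 → side 2  [load 27/27]
  4 → side 1  [load 25/27]
  4 → side 4  [load 12/27]
  4 → side 4  [load 16/27]
4 tape sides opened.

4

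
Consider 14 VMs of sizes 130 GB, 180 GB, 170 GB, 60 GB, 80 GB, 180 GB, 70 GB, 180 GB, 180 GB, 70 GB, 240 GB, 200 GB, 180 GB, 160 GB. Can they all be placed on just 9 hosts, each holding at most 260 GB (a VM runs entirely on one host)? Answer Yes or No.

No

Total = 2080 GB; ⌈2080/260⌉ = 8.
9 VMs each exceed half the capacity and cannot share a host, forcing at least 9 hosts.
The bound of 9 does not rule out 9, but exhaustive search shows no assignment into 9 hosts of capacity 260 GB exists — the minimum is 10.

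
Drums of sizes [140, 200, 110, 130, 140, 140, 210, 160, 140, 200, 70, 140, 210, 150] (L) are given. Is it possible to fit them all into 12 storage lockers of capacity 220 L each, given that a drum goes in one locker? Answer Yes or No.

No

Total = 2140 L; ⌈2140/220⌉ = 10.
12 drums each exceed half the capacity and cannot share a locker, forcing at least 12 storage lockers.
The bound of 12 does not rule out 12, but exhaustive search shows no assignment into 12 storage lockers of capacity 220 L exists — the minimum is 13.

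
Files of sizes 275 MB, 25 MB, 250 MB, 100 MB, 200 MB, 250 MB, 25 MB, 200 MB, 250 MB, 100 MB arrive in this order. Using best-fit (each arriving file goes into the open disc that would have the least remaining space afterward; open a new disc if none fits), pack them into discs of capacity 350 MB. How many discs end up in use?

6

  275 → disc 1 (new)  [load 275/350]
  25 → disc 1  [load 300/350]
  250 → disc 2 (new)  [load 250/350]
  100 → disc 2  [load 350/350]
  200 → disc 3 (new)  [load 200/350]
  250 → disc 4 (new)  [load 250/350]
  25 → disc 1  [load 325/350]
  200 → disc 5 (new)  [load 200/350]
  250 → disc 6 (new)  [load 250/350]
  100 → disc 4  [load 350/350]
6 discs opened.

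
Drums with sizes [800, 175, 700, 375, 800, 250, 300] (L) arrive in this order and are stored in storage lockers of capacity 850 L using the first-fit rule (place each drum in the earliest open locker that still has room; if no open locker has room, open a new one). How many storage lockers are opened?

  800 → locker 1 (new)  [load 800/850]
  175 → locker 2 (new)  [load 175/850]
  700 → locker 3 (new)  [load 700/850]
  375 → locker 2  [load 550/850]
  800 → locker 4 (new)  [load 800/850]
  250 → locker 2  [load 800/850]
  300 → locker 5 (new)  [load 300/850]
5 storage lockers opened.

5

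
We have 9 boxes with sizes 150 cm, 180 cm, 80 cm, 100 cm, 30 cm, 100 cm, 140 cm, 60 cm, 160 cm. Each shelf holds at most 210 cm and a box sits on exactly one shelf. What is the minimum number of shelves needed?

Total = 180 + 160 + 150 + 140 + 100 + 100 + 80 + 60 + 30 = 1000 cm.
Lower bound: ⌈1000/210⌉ = 5 shelves.
A packing using 6 shelves:
  shelf 1: 180 + 30 = 210
  shelf 2: 160 = 160
  shelf 3: 150 + 60 = 210
  shelf 4: 140 = 140
  shelf 5: 100 + 100 = 200
  shelf 6: 80 = 80
No arrangement into 5 shelves stays within capacity, so 6 is optimal.

6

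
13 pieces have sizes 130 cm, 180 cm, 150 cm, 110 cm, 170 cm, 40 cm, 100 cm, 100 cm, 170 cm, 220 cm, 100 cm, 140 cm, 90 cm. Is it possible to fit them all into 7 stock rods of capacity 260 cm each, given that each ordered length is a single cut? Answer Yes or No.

Total = 1700 cm; ⌈1700/260⌉ = 7.
The bound of 7 does not rule out 7, but exhaustive search shows no assignment into 7 stock rods of capacity 260 cm exists — the minimum is 8.

No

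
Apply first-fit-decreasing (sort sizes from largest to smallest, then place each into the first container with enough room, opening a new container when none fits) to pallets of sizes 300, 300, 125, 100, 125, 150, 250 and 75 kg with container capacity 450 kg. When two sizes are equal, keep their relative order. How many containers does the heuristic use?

4

Sorted descending: 300, 300, 250, 150, 125, 125, 100, 75.
  300 → container 1 (new)  [load 300/450]
  300 → container 2 (new)  [load 300/450]
  250 → container 3 (new)  [load 250/450]
  150 → container 1  [load 450/450]
  125 → container 2  [load 425/450]
  125 → container 3  [load 375/450]
  100 → container 4 (new)  [load 100/450]
  75 → container 3  [load 450/450]
4 containers opened.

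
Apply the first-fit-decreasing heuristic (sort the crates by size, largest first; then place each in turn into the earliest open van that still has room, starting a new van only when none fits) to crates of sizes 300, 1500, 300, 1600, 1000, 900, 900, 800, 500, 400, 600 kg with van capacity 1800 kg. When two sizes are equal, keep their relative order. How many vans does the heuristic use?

Sorted descending: 1600, 1500, 1000, 900, 900, 800, 600, 500, 400, 300, 300.
  1600 → van 1 (new)  [load 1600/1800]
  1500 → van 2 (new)  [load 1500/1800]
  1000 → van 3 (new)  [load 1000/1800]
  900 → van 4 (new)  [load 900/1800]
  900 → van 4  [load 1800/1800]
  800 → van 3  [load 1800/1800]
  600 → van 5 (new)  [load 600/1800]
  500 → van 5  [load 1100/1800]
  400 → van 5  [load 1500/1800]
  300 → van 2  [load 1800/1800]
  300 → van 5  [load 1800/1800]
5 vans opened.

5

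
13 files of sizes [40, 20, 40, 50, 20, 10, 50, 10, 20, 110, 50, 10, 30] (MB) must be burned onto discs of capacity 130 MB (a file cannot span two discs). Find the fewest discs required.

Total = 110 + 50 + 50 + 50 + 40 + 40 + 30 + 20 + 20 + 20 + 10 + 10 + 10 = 460 MB.
Lower bound: ⌈460/130⌉ = 4 discs.
A packing using 4 discs:
  disc 1: 110 + 20 = 130
  disc 2: 50 + 50 + 30 = 130
  disc 3: 50 + 40 + 40 = 130
  disc 4: 20 + 20 + 10 + 10 + 10 = 70
This matches the lower bound, so 4 is optimal.

4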